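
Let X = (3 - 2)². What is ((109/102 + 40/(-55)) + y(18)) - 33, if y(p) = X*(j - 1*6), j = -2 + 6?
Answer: -38887/1122 ≈ -34.659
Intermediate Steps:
j = 4
X = 1 (X = 1² = 1)
y(p) = -2 (y(p) = 1*(4 - 1*6) = 1*(4 - 6) = 1*(-2) = -2)
((109/102 + 40/(-55)) + y(18)) - 33 = ((109/102 + 40/(-55)) - 2) - 33 = ((109*(1/102) + 40*(-1/55)) - 2) - 33 = ((109/102 - 8/11) - 2) - 33 = (383/1122 - 2) - 33 = -1861/1122 - 33 = -38887/1122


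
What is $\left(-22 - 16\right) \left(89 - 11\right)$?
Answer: $-2964$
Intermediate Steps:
$\left(-22 - 16\right) \left(89 - 11\right) = \left(-38\right) 78 = -2964$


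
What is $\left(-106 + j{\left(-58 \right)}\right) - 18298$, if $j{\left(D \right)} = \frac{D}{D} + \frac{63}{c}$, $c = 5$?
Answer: $- \frac{91952}{5} \approx -18390.0$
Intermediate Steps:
$j{\left(D \right)} = \frac{68}{5}$ ($j{\left(D \right)} = \frac{D}{D} + \frac{63}{5} = 1 + 63 \cdot \frac{1}{5} = 1 + \frac{63}{5} = \frac{68}{5}$)
$\left(-106 + j{\left(-58 \right)}\right) - 18298 = \left(-106 + \frac{68}{5}\right) - 18298 = - \frac{462}{5} - 18298 = - \frac{91952}{5}$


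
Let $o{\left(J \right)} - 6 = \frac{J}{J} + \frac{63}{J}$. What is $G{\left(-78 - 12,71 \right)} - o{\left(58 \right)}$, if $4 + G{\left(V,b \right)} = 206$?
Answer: $\frac{11247}{58} \approx 193.91$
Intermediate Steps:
$G{\left(V,b \right)} = 202$ ($G{\left(V,b \right)} = -4 + 206 = 202$)
$o{\left(J \right)} = 7 + \frac{63}{J}$ ($o{\left(J \right)} = 6 + \left(\frac{J}{J} + \frac{63}{J}\right) = 6 + \left(1 + \frac{63}{J}\right) = 7 + \frac{63}{J}$)
$G{\left(-78 - 12,71 \right)} - o{\left(58 \right)} = 202 - \left(7 + \frac{63}{58}\right) = 202 - \frac{469}{58} = \frac{11247}{58}$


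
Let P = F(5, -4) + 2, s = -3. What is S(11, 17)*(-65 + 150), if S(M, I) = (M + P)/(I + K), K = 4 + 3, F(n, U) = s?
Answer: 425/12 ≈ 35.417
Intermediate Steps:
F(n, U) = -3
P = -1 (P = -3 + 2 = -1)
K = 7
S(M, I) = (-1 + M)/(7 + I) (S(M, I) = (M - 1)/(I + 7) = (-1 + M)/(7 + I))
S(11, 17)*(-65 + 150) = ((-1 + 11)/(7 + 17))*(-65 + 150) = (10/24)*85 = ((1/24)*10)*85 = (5/12)*85 = 425/12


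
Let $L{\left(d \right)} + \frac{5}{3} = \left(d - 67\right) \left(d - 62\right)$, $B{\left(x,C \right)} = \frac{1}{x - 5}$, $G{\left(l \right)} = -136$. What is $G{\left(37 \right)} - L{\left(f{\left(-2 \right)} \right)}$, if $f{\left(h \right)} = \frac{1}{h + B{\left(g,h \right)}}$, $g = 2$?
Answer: $- \frac{638539}{147} \approx -4343.8$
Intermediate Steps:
$B{\left(x,C \right)} = \frac{1}{-5 + x}$
$f{\left(h \right)} = \frac{1}{- \frac{1}{3} + h}$ ($f{\left(h \right)} = \frac{1}{h + \frac{1}{-5 + 2}} = \frac{1}{h + \frac{1}{-3}} = \frac{1}{h - \frac{1}{3}} = \frac{1}{- \frac{1}{3} + h}$)
$L{\left(d \right)} = - \frac{5}{3} + \left(-67 + d\right) \left(-62 + d\right)$ ($L{\left(d \right)} = - \frac{5}{3} + \left(d - 67\right) \left(d - 62\right) = - \frac{5}{3} + \left(-67 + d\right) \left(-62 + d\right)$)
$G{\left(37 \right)} - L{\left(f{\left(-2 \right)} \right)} = -136 - \left(\frac{12457}{3} + \left(\frac{3}{-1 + 3 \left(-2\right)}\right)^{2} - 129 \frac{3}{-1 + 3 \left(-2\right)}\right) = -136 - \left(\frac{12457}{3} + \left(\frac{3}{-1 - 6}\right)^{2} - 129 \frac{3}{-1 - 6}\right) = -136 - \left(\frac{12457}{3} + \left(\frac{3}{-7}\right)^{2} - 129 \frac{3}{-7}\right) = -136 - \left(\frac{12457}{3} + \left(3 \left(- \frac{1}{7}\right)\right)^{2} - 129 \cdot 3 \left(- \frac{1}{7}\right)\right) = -136 - \left(\frac{12457}{3} + \left(- \frac{3}{7}\right)^{2} - - \frac{387}{7}\right) = -136 - \left(\frac{12457}{3} + \frac{9}{49} + \frac{387}{7}\right) = -136 - \frac{618547}{147} = - \frac{638539}{147}$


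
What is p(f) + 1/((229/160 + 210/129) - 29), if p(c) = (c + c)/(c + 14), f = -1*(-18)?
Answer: 1551217/1427784 ≈ 1.0865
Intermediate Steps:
f = 18
p(c) = 2*c/(14 + c) (p(c) = (2*c)/(14 + c) = 2*c/(14 + c))
p(f) + 1/((229/160 + 210/129) - 29) = 2*18/(14 + 18) + 1/((229/160 + 210/129) - 29) = 2*18/32 + 1/((229*(1/160) + 210*(1/129)) - 29) = 2*18*(1/32) + 1/((229/160 + 70/43) - 29) = 9/8 + 1/(21047/6880 - 29) = 9/8 + 1/(-178473/6880) = 9/8 - 6880/178473 = 1551217/1427784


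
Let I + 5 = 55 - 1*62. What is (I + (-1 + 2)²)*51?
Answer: -561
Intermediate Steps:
I = -12 (I = -5 + (55 - 1*62) = -5 + (55 - 62) = -5 - 7 = -12)
(I + (-1 + 2)²)*51 = (-12 + (-1 + 2)²)*51 = (-12 + 1²)*51 = (-12 + 1)*51 = -11*51 = -561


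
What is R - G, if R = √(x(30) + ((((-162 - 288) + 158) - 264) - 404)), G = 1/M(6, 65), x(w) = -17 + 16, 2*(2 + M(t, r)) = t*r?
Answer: -1/193 + 31*I ≈ -0.0051813 + 31.0*I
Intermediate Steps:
M(t, r) = -2 + r*t/2 (M(t, r) = -2 + (t*r)/2 = -2 + (r*t)/2 = -2 + r*t/2)
x(w) = -1
G = 1/193 (G = 1/(-2 + (½)*65*6) = 1/(-2 + 195) = 1/193 ≈ 0.0051813)
R = 31*I (R = √(-1 + ((((-162 - 288) + 158) - 264) - 404)) = √(-1 + (((-450 + 158) - 264) - 404)) = √(-1 + ((-292 - 264) - 404)) = √(-1 + (-556 - 404)) = √(-1 - 960) = √(-961) = 31*I ≈ 31.0*I)
R - G = 31*I - 1*1/193 = 31*I - 1/193 = -1/193 + 31*I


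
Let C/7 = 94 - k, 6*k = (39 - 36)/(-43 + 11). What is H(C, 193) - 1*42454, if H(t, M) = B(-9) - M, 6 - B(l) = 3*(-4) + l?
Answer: -42620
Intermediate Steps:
B(l) = 18 - l (B(l) = 6 - (3*(-4) + l) = 6 - (-12 + l) = 6 + (12 - l) = 18 - l)
k = -1/64 (k = ((39 - 36)/(-43 + 11))/6 = (3/(-32))/6 = (3*(-1/32))/6 = (1/6)*(-3/32) = -1/64 ≈ -0.015625)
C = 42119/64 (C = 7*(94 - 1*(-1/64)) = 7*(94 + 1/64) = 7*(6017/64) = 42119/64 ≈ 658.11)
H(t, M) = 27 - M (H(t, M) = (18 - 1*(-9)) - M = (18 + 9) - M = 27 - M)
H(C, 193) - 1*42454 = (27 - 1*193) - 1*42454 = (27 - 193) - 42454 = -166 - 42454 = -42620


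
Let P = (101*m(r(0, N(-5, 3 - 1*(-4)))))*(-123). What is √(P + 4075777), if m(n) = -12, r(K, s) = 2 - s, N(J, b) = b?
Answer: √4224853 ≈ 2055.4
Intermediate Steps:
P = 149076 (P = (101*(-12))*(-123) = -1212*(-123) = 149076)
√(P + 4075777) = √(149076 + 4075777) = √4224853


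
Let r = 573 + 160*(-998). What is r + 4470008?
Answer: 4310901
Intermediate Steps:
r = -159107 (r = 573 - 159680 = -159107)
r + 4470008 = -159107 + 4470008 = 4310901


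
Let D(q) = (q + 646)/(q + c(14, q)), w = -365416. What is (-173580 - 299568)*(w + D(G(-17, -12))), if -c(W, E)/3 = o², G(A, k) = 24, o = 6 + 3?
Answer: 12621502688184/73 ≈ 1.7290e+11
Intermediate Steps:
o = 9
c(W, E) = -243 (c(W, E) = -3*9² = -3*81 = -243)
D(q) = (646 + q)/(-243 + q) (D(q) = (q + 646)/(q - 243) = (646 + q)/(-243 + q))
(-173580 - 299568)*(w + D(G(-17, -12))) = (-173580 - 299568)*(-365416 + (646 + 24)/(-243 + 24)) = -473148*(-365416 + 670/(-219)) = -473148*(-365416 - 1/219*670) = -473148*(-365416 - 670/219) = -473148*(-80026774/219) = 12621502688184/73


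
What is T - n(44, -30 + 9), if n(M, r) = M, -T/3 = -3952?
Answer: 11812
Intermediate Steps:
T = 11856 (T = -3*(-3952) = 11856)
T - n(44, -30 + 9) = 11856 - 1*44 = 11856 - 44 = 11812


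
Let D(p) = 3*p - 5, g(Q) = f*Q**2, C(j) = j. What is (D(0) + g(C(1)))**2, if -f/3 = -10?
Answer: 625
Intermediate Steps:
f = 30 (f = -3*(-10) = 30)
g(Q) = 30*Q**2
D(p) = -5 + 3*p
(D(0) + g(C(1)))**2 = ((-5 + 3*0) + 30*1**2)**2 = ((-5 + 0) + 30*1)**2 = (-5 + 30)**2 = 25**2 = 625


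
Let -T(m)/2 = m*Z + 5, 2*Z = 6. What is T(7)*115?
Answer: -5980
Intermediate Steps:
Z = 3 (Z = (1/2)*6 = 3)
T(m) = -10 - 6*m (T(m) = -2*(m*3 + 5) = -2*(3*m + 5) = -2*(5 + 3*m) = -10 - 6*m)
T(7)*115 = (-10 - 6*7)*115 = (-10 - 42)*115 = -52*115 = -5980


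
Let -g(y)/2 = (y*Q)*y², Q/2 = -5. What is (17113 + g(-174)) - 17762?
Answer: -105361129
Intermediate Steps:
Q = -10 (Q = 2*(-5) = -10)
g(y) = 20*y³ (g(y) = -2*y*(-10)*y² = -2*(-10*y)*y² = -(-20)*y³ = 20*y³)
(17113 + g(-174)) - 17762 = (17113 + 20*(-174)³) - 17762 = (17113 + 20*(-5268024)) - 17762 = (17113 - 105360480) - 17762 = -105343367 - 17762 = -105361129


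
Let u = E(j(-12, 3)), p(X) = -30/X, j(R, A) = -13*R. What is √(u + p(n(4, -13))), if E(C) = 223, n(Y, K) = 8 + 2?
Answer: 2*√55 ≈ 14.832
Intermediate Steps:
n(Y, K) = 10
u = 223
√(u + p(n(4, -13))) = √(223 - 30/10) = √(223 - 30*⅒) = √(223 - 3) = √220 = 2*√55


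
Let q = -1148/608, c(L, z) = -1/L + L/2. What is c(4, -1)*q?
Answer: -2009/608 ≈ -3.3043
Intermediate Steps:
c(L, z) = L/2 - 1/L (c(L, z) = -1/L + L*(½) = -1/L + L/2 = L/2 - 1/L)
q = -287/152 (q = -1148*1/608 = -287/152 ≈ -1.8882)
c(4, -1)*q = ((½)*4 - 1/4)*(-287/152) = (2 - 1*¼)*(-287/152) = (2 - ¼)*(-287/152) = (7/4)*(-287/152) = -2009/608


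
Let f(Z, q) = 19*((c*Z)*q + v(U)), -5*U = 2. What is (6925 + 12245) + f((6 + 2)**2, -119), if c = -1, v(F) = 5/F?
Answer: 327273/2 ≈ 1.6364e+5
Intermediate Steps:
U = -2/5 (U = -1/5*2 = -2/5 ≈ -0.40000)
f(Z, q) = -475/2 - 19*Z*q (f(Z, q) = 19*((-Z)*q + 5/(-2/5)) = 19*(-Z*q + 5*(-5/2)) = 19*(-Z*q - 25/2) = 19*(-25/2 - Z*q) = -475/2 - 19*Z*q)
(6925 + 12245) + f((6 + 2)**2, -119) = (6925 + 12245) + (-475/2 - 19*(6 + 2)**2*(-119)) = 19170 + (-475/2 - 19*8**2*(-119)) = 19170 + (-475/2 - 19*64*(-119)) = 19170 + (-475/2 + 144704) = 19170 + 288933/2 = 327273/2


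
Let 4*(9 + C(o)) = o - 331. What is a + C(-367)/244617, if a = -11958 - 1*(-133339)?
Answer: 59383711787/489234 ≈ 1.2138e+5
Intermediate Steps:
C(o) = -367/4 + o/4 (C(o) = -9 + (o - 331)/4 = -9 + (-331 + o)/4 = -9 + (-331/4 + o/4) = -367/4 + o/4)
a = 121381 (a = -11958 + 133339 = 121381)
a + C(-367)/244617 = 121381 + (-367/4 + (¼)*(-367))/244617 = 121381 + (-367/4 - 367/4)*(1/244617) = 121381 - 367/2*1/244617 = 121381 - 367/489234 = 59383711787/489234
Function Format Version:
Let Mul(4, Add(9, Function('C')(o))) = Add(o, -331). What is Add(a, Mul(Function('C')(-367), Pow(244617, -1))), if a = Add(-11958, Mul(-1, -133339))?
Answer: Rational(59383711787, 489234) ≈ 1.2138e+5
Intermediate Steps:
Function('C')(o) = Add(Rational(-367, 4), Mul(Rational(1, 4), o)) (Function('C')(o) = Add(-9, Mul(Rational(1, 4), Add(o, -331))) = Add(-9, Mul(Rational(1, 4), Add(-331, o))) = Add(-9, Add(Rational(-331, 4), Mul(Rational(1, 4), o))) = Add(Rational(-367, 4), Mul(Rational(1, 4), o)))
a = 121381 (a = Add(-11958, 133339) = 121381)
Add(a, Mul(Function('C')(-367), Pow(244617, -1))) = Add(121381, Mul(Add(Rational(-367, 4), Mul(Rational(1, 4), -367)), Pow(244617, -1))) = Add(121381, Mul(Add(Rational(-367, 4), Rational(-367, 4)), Rational(1, 244617))) = Add(121381, Mul(Rational(-367, 2), Rational(1, 244617))) = Add(121381, Rational(-367, 489234)) = Rational(59383711787, 489234)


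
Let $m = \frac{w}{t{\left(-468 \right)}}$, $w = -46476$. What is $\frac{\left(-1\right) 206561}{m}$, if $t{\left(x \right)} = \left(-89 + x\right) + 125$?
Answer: $- \frac{2478732}{1291} \approx -1920.0$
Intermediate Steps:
$t{\left(x \right)} = 36 + x$
$m = \frac{1291}{12}$ ($m = - \frac{46476}{36 - 468} = - \frac{46476}{-432} = \left(-46476\right) \left(- \frac{1}{432}\right) = \frac{1291}{12} \approx 107.58$)
$\frac{\left(-1\right) 206561}{m} = \frac{\left(-1\right) 206561}{\frac{1291}{12}} = \left(-206561\right) \frac{12}{1291} = - \frac{2478732}{1291}$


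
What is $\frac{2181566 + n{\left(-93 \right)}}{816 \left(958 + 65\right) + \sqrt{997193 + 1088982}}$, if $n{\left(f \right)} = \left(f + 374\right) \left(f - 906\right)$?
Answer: $\frac{1586766248496}{696835527649} - \frac{66529645 \sqrt{1703}}{696835527649} \approx 2.2732$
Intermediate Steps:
$n{\left(f \right)} = \left(-906 + f\right) \left(374 + f\right)$ ($n{\left(f \right)} = \left(374 + f\right) \left(-906 + f\right) = \left(-906 + f\right) \left(374 + f\right)$)
$\frac{2181566 + n{\left(-93 \right)}}{816 \left(958 + 65\right) + \sqrt{997193 + 1088982}} = \frac{2181566 - \left(289368 - 8649\right)}{816 \left(958 + 65\right) + \sqrt{997193 + 1088982}} = \frac{2181566 + \left(-338844 + 8649 + 49476\right)}{816 \cdot 1023 + \sqrt{2086175}} = \frac{2181566 - 280719}{834768 + 35 \sqrt{1703}} = \frac{1900847}{834768 + 35 \sqrt{1703}}$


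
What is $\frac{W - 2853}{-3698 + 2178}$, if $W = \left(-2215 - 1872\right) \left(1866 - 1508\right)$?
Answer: $\frac{1465999}{1520} \approx 964.47$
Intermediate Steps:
$W = -1463146$ ($W = \left(-4087\right) 358 = -1463146$)
$\frac{W - 2853}{-3698 + 2178} = \frac{-1463146 - 2853}{-3698 + 2178} = - \frac{1465999}{-1520} = \left(-1465999\right) \left(- \frac{1}{1520}\right) = \frac{1465999}{1520}$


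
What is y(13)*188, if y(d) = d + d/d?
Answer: 2632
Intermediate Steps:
y(d) = 1 + d (y(d) = d + 1 = 1 + d)
y(13)*188 = (1 + 13)*188 = 14*188 = 2632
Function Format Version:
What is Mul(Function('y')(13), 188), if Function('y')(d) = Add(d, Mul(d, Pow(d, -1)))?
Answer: 2632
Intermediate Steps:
Function('y')(d) = Add(1, d) (Function('y')(d) = Add(d, 1) = Add(1, d))
Mul(Function('y')(13), 188) = Mul(Add(1, 13), 188) = Mul(14, 188) = 2632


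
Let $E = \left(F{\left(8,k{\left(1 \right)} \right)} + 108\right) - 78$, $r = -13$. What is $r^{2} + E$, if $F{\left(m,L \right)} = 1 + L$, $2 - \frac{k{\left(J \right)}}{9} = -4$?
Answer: $254$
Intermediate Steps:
$k{\left(J \right)} = 54$ ($k{\left(J \right)} = 18 - -36 = 18 + 36 = 54$)
$E = 85$ ($E = \left(\left(1 + 54\right) + 108\right) - 78 = \left(55 + 108\right) - 78 = 163 - 78 = 85$)
$r^{2} + E = \left(-13\right)^{2} + 85 = 169 + 85 = 254$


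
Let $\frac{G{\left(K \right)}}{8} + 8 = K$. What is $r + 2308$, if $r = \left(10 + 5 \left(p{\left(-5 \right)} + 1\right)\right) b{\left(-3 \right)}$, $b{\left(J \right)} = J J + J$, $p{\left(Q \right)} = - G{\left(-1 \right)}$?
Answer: $4558$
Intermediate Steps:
$G{\left(K \right)} = -64 + 8 K$
$p{\left(Q \right)} = 72$ ($p{\left(Q \right)} = - (-64 + 8 \left(-1\right)) = - (-64 - 8) = \left(-1\right) \left(-72\right) = 72$)
$b{\left(J \right)} = J + J^{2}$ ($b{\left(J \right)} = J^{2} + J = J + J^{2}$)
$r = 2250$ ($r = \left(10 + 5 \left(72 + 1\right)\right) \left(- 3 \left(1 - 3\right)\right) = \left(10 + 5 \cdot 73\right) \left(\left(-3\right) \left(-2\right)\right) = \left(10 + 365\right) 6 = 375 \cdot 6 = 2250$)
$r + 2308 = 2250 + 2308 = 4558$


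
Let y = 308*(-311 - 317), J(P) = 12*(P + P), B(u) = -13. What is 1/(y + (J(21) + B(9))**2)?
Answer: 1/47657 ≈ 2.0983e-5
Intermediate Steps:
J(P) = 24*P (J(P) = 12*(2*P) = 24*P)
y = -193424 (y = 308*(-628) = -193424)
1/(y + (J(21) + B(9))**2) = 1/(-193424 + (24*21 - 13)**2) = 1/(-193424 + (504 - 13)**2) = 1/(-193424 + 491**2) = 1/(-193424 + 241081) = 1/47657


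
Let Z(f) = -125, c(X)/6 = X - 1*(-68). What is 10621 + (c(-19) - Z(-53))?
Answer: 11040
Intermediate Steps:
c(X) = 408 + 6*X (c(X) = 6*(X - 1*(-68)) = 6*(X + 68) = 6*(68 + X) = 408 + 6*X)
10621 + (c(-19) - Z(-53)) = 10621 + ((408 + 6*(-19)) - 1*(-125)) = 10621 + ((408 - 114) + 125) = 10621 + (294 + 125) = 10621 + 419 = 11040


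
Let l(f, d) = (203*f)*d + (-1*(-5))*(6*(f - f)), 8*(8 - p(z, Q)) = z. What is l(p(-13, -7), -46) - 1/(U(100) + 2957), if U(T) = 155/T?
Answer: -21272743803/236684 ≈ -89878.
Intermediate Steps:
p(z, Q) = 8 - z/8
l(f, d) = 203*d*f (l(f, d) = 203*d*f + 5*(6*0) = 203*d*f + 5*0 = 203*d*f + 0 = 203*d*f)
l(p(-13, -7), -46) - 1/(U(100) + 2957) = 203*(-46)*(8 - ⅛*(-13)) - 1/(155/100 + 2957) = 203*(-46)*(8 + 13/8) - 1/(155*(1/100) + 2957) = 203*(-46)*(77/8) - 1/(31/20 + 2957) = -359513/4 - 1/59171/20 = -359513/4 - 1*20/59171 = -359513/4 - 20/59171 = -21272743803/236684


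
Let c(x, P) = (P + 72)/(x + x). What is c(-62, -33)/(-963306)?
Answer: 13/39816648 ≈ 3.2650e-7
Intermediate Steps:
c(x, P) = (72 + P)/(2*x) (c(x, P) = (72 + P)/((2*x)) = (72 + P)*(1/(2*x)) = (72 + P)/(2*x))
c(-62, -33)/(-963306) = ((½)*(72 - 33)/(-62))/(-963306) = ((½)*(-1/62)*39)*(-1/963306) = -39/124*(-1/963306) = 13/39816648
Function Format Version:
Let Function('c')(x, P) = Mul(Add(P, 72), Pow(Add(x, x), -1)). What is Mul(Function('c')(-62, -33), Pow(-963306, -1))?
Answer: Rational(13, 39816648) ≈ 3.2650e-7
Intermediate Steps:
Function('c')(x, P) = Mul(Rational(1, 2), Pow(x, -1), Add(72, P)) (Function('c')(x, P) = Mul(Add(72, P), Pow(Mul(2, x), -1)) = Mul(Add(72, P), Mul(Rational(1, 2), Pow(x, -1))) = Mul(Rational(1, 2), Pow(x, -1), Add(72, P)))
Mul(Function('c')(-62, -33), Pow(-963306, -1)) = Mul(Mul(Rational(1, 2), Pow(-62, -1), Add(72, -33)), Pow(-963306, -1)) = Mul(Mul(Rational(1, 2), Rational(-1, 62), 39), Rational(-1, 963306)) = Mul(Rational(-39, 124), Rational(-1, 963306)) = Rational(13, 39816648)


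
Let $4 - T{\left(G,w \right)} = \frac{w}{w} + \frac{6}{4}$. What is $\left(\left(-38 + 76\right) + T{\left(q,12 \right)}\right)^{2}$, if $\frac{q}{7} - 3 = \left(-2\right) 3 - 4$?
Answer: $\frac{6241}{4} \approx 1560.3$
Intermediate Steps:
$q = -49$ ($q = 21 + 7 \left(\left(-2\right) 3 - 4\right) = 21 + 7 \left(-6 - 4\right) = 21 + 7 \left(-10\right) = 21 - 70 = -49$)
$T{\left(G,w \right)} = \frac{3}{2}$ ($T{\left(G,w \right)} = 4 - \left(\frac{w}{w} + \frac{6}{4}\right) = 4 - \left(1 + 6 \cdot \frac{1}{4}\right) = 4 - \left(1 + \frac{3}{2}\right) = 4 - \frac{5}{2} = \frac{3}{2}$)
$\left(\left(-38 + 76\right) + T{\left(q,12 \right)}\right)^{2} = \left(\left(-38 + 76\right) + \frac{3}{2}\right)^{2} = \left(38 + \frac{3}{2}\right)^{2} = \left(\frac{79}{2}\right)^{2} = \frac{6241}{4}$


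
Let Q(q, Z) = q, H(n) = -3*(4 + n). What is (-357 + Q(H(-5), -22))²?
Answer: 125316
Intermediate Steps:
H(n) = -12 - 3*n
(-357 + Q(H(-5), -22))² = (-357 + (-12 - 3*(-5)))² = (-357 + (-12 + 15))² = (-357 + 3)² = (-354)² = 125316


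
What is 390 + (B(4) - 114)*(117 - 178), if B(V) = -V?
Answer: 7588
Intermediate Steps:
390 + (B(4) - 114)*(117 - 178) = 390 + (-1*4 - 114)*(117 - 178) = 390 + (-4 - 114)*(-61) = 390 - 118*(-61) = 390 + 7198 = 7588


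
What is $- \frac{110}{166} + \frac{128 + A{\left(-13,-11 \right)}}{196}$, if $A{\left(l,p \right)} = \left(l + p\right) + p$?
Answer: $- \frac{3061}{16268} \approx -0.18816$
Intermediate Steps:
$A{\left(l,p \right)} = l + 2 p$
$- \frac{110}{166} + \frac{128 + A{\left(-13,-11 \right)}}{196} = - \frac{110}{166} + \frac{128 + \left(-13 + 2 \left(-11\right)\right)}{196} = \left(-110\right) \frac{1}{166} + \left(128 - 35\right) \frac{1}{196} = - \frac{55}{83} + \left(128 - 35\right) \frac{1}{196} = - \frac{55}{83} + 93 \cdot \frac{1}{196} = - \frac{55}{83} + \frac{93}{196} = - \frac{3061}{16268}$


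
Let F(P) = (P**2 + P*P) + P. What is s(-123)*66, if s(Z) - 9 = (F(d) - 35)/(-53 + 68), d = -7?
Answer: 4202/5 ≈ 840.40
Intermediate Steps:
F(P) = P + 2*P**2 (F(P) = (P**2 + P**2) + P = 2*P**2 + P = P + 2*P**2)
s(Z) = 191/15 (s(Z) = 9 + (-7*(1 + 2*(-7)) - 35)/(-53 + 68) = 9 + (-7*(1 - 14) - 35)/15 = 9 + (-7*(-13) - 35)*(1/15) = 9 + (91 - 35)*(1/15) = 9 + 56*(1/15) = 9 + 56/15 = 191/15)
s(-123)*66 = (191/15)*66 = 4202/5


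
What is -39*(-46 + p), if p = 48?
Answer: -78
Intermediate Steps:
-39*(-46 + p) = -39*(-46 + 48) = -39*2 = -78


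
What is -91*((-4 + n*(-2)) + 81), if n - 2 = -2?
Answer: -7007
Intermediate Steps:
n = 0 (n = 2 - 2 = 0)
-91*((-4 + n*(-2)) + 81) = -91*((-4 + 0*(-2)) + 81) = -91*((-4 + 0) + 81) = -91*(-4 + 81) = -91*77 = -7007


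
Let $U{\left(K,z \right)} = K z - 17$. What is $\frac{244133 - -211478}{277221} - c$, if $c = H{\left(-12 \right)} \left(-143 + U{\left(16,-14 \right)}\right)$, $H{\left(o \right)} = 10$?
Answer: $\frac{1064984251}{277221} \approx 3841.6$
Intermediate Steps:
$U{\left(K,z \right)} = -17 + K z$
$c = -3840$ ($c = 10 \left(-143 + \left(-17 + 16 \left(-14\right)\right)\right) = 10 \left(-143 - 241\right) = 10 \left(-384\right) = -3840$)
$\frac{244133 - -211478}{277221} - c = \frac{244133 - -211478}{277221} - -3840 = \left(244133 + 211478\right) \frac{1}{277221} + 3840 = 455611 \cdot \frac{1}{277221} + 3840 = \frac{455611}{277221} + 3840 = \frac{1064984251}{277221}$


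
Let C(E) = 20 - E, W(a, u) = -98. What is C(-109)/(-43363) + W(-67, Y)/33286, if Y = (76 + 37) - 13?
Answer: -4271734/721690409 ≈ -0.0059191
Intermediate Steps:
Y = 100 (Y = 113 - 13 = 100)
C(-109)/(-43363) + W(-67, Y)/33286 = (20 - 1*(-109))/(-43363) - 98/33286 = (20 + 109)*(-1/43363) - 98*1/33286 = 129*(-1/43363) - 49/16643 = -129/43363 - 49/16643 = -4271734/721690409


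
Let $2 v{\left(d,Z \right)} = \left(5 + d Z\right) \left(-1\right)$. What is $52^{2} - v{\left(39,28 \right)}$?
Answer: $\frac{6505}{2} \approx 3252.5$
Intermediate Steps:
$v{\left(d,Z \right)} = - \frac{5}{2} - \frac{Z d}{2}$ ($v{\left(d,Z \right)} = \frac{\left(5 + d Z\right) \left(-1\right)}{2} = \frac{\left(5 + Z d\right) \left(-1\right)}{2} = \frac{-5 - Z d}{2} = - \frac{5}{2} - \frac{Z d}{2}$)
$52^{2} - v{\left(39,28 \right)} = 52^{2} - \left(- \frac{5}{2} - 14 \cdot 39\right) = 2704 - \left(- \frac{5}{2} - 546\right) = 2704 - - \frac{1097}{2} = 2704 + \frac{1097}{2} = \frac{6505}{2}$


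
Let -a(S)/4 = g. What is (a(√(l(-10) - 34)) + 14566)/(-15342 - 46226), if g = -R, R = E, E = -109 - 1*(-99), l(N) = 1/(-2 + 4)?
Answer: -7263/30784 ≈ -0.23593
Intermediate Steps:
l(N) = ½ (l(N) = 1/2 = ½)
E = -10 (E = -109 + 99 = -10)
R = -10
g = 10 (g = -1*(-10) = 10)
a(S) = -40 (a(S) = -4*10 = -40)
(a(√(l(-10) - 34)) + 14566)/(-15342 - 46226) = (-40 + 14566)/(-15342 - 46226) = 14526/(-61568) = 14526*(-1/61568) = -7263/30784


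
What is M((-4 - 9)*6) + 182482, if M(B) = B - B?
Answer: 182482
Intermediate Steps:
M(B) = 0
M((-4 - 9)*6) + 182482 = 0 + 182482 = 182482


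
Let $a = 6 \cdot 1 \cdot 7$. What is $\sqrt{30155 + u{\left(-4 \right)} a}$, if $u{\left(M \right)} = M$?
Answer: $\sqrt{29987} \approx 173.17$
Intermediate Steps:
$a = 42$ ($a = 6 \cdot 7 = 42$)
$\sqrt{30155 + u{\left(-4 \right)} a} = \sqrt{30155 - 168} = \sqrt{29987}$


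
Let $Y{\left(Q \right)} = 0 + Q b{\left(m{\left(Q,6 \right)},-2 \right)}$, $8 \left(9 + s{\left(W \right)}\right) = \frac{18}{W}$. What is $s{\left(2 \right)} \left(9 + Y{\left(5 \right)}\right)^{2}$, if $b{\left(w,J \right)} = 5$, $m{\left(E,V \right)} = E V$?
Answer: $- \frac{18207}{2} \approx -9103.5$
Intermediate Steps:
$s{\left(W \right)} = -9 + \frac{9}{4 W}$ ($s{\left(W \right)} = -9 + \frac{18 \frac{1}{W}}{8} = -9 + \frac{9}{4 W}$)
$Y{\left(Q \right)} = 5 Q$ ($Y{\left(Q \right)} = 0 + Q 5 = 0 + 5 Q = 5 Q$)
$s{\left(2 \right)} \left(9 + Y{\left(5 \right)}\right)^{2} = \left(-9 + \frac{9}{4 \cdot 2}\right) \left(9 + 5 \cdot 5\right)^{2} = \left(-9 + \frac{9}{4} \cdot \frac{1}{2}\right) \left(9 + 25\right)^{2} = \left(-9 + \frac{9}{8}\right) 34^{2} = \left(- \frac{63}{8}\right) 1156 = - \frac{18207}{2}$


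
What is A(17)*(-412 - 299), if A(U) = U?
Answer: -12087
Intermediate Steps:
A(17)*(-412 - 299) = 17*(-412 - 299) = 17*(-711) = -12087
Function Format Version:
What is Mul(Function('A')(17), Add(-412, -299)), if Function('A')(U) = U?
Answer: -12087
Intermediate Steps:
Mul(Function('A')(17), Add(-412, -299)) = Mul(17, Add(-412, -299)) = Mul(17, -711) = -12087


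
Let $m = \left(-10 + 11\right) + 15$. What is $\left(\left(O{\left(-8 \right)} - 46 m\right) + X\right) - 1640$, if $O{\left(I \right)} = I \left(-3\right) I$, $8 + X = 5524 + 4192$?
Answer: $7140$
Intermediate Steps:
$X = 9708$ ($X = -8 + \left(5524 + 4192\right) = -8 + 9716 = 9708$)
$m = 16$ ($m = 1 + 15 = 16$)
$O{\left(I \right)} = - 3 I^{2}$ ($O{\left(I \right)} = - 3 I I = - 3 I^{2}$)
$\left(\left(O{\left(-8 \right)} - 46 m\right) + X\right) - 1640 = \left(\left(- 3 \left(-8\right)^{2} - 736\right) + 9708\right) - 1640 = \left(\left(\left(-3\right) 64 - 736\right) + 9708\right) - 1640 = \left(\left(-192 - 736\right) + 9708\right) - 1640 = \left(-928 + 9708\right) - 1640 = 8780 - 1640 = 7140$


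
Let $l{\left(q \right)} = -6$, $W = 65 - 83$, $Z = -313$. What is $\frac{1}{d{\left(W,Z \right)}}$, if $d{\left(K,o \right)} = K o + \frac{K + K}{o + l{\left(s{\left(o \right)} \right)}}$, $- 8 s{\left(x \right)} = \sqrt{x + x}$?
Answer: $\frac{319}{1797282} \approx 0.00017749$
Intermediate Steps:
$s{\left(x \right)} = - \frac{\sqrt{2} \sqrt{x}}{8}$ ($s{\left(x \right)} = - \frac{\sqrt{x + x}}{8} = - \frac{\sqrt{2 x}}{8} = - \frac{\sqrt{2} \sqrt{x}}{8}$)
$W = -18$
$d{\left(K,o \right)} = K o + \frac{2 K}{-6 + o}$ ($d{\left(K,o \right)} = K o + \frac{K + K}{o - 6} = K o + \frac{2 K}{-6 + o}$)
$\frac{1}{d{\left(W,Z \right)}} = \frac{1}{\left(-18\right) \frac{1}{-6 - 313} \left(2 + \left(-313\right)^{2} - -1878\right)} = \frac{1}{\left(-18\right) \frac{1}{-319} \left(2 + 97969 + 1878\right)} = \frac{1}{\left(-18\right) \left(- \frac{1}{319}\right) 99849} = \frac{1}{\frac{1797282}{319}} = \frac{319}{1797282}$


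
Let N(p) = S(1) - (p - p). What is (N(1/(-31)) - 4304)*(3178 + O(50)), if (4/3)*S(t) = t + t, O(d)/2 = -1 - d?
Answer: -13234490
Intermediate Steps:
O(d) = -2 - 2*d (O(d) = 2*(-1 - d) = -2 - 2*d)
S(t) = 3*t/2 (S(t) = 3*(t + t)/4 = 3*(2*t)/4 = 3*t/2)
N(p) = 3/2 (N(p) = (3/2)*1 - (p - p) = 3/2 - 1*0 = 3/2 + 0 = 3/2)
(N(1/(-31)) - 4304)*(3178 + O(50)) = (3/2 - 4304)*(3178 + (-2 - 2*50)) = -8605*(3178 + (-2 - 100))/2 = -8605*(3178 - 102)/2 = -8605/2*3076 = -13234490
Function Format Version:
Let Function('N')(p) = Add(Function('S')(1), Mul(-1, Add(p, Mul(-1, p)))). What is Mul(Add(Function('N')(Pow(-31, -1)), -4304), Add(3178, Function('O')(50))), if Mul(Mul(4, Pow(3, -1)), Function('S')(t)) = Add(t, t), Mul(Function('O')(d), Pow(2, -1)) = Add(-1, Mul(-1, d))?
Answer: -13234490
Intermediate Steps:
Function('O')(d) = Add(-2, Mul(-2, d)) (Function('O')(d) = Mul(2, Add(-1, Mul(-1, d))) = Add(-2, Mul(-2, d)))
Function('S')(t) = Mul(Rational(3, 2), t) (Function('S')(t) = Mul(Rational(3, 4), Add(t, t)) = Mul(Rational(3, 4), Mul(2, t)) = Mul(Rational(3, 2), t))
Function('N')(p) = Rational(3, 2) (Function('N')(p) = Add(Mul(Rational(3, 2), 1), Mul(-1, Add(p, Mul(-1, p)))) = Add(Rational(3, 2), Mul(-1, 0)) = Add(Rational(3, 2), 0) = Rational(3, 2))
Mul(Add(Function('N')(Pow(-31, -1)), -4304), Add(3178, Function('O')(50))) = Mul(Add(Rational(3, 2), -4304), Add(3178, Add(-2, Mul(-2, 50)))) = Mul(Rational(-8605, 2), Add(3178, Add(-2, -100))) = Mul(Rational(-8605, 2), Add(3178, -102)) = Mul(Rational(-8605, 2), 3076) = -13234490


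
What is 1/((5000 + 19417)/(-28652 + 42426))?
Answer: 13774/24417 ≈ 0.56412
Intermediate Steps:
1/((5000 + 19417)/(-28652 + 42426)) = 1/(24417/13774) = 13774/24417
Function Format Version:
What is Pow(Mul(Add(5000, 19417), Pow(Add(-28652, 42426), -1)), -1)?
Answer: Rational(13774, 24417) ≈ 0.56412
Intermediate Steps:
Pow(Mul(Add(5000, 19417), Pow(Add(-28652, 42426), -1)), -1) = Pow(Mul(24417, Pow(13774, -1)), -1) = Pow(Mul(24417, Rational(1, 13774)), -1) = Pow(Rational(24417, 13774), -1) = Rational(13774, 24417)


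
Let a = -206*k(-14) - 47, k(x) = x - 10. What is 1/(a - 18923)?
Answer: -1/14026 ≈ -7.1296e-5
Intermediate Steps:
k(x) = -10 + x
a = 4897 (a = -206*(-10 - 14) - 47 = -206*(-24) - 47 = 4944 - 47 = 4897)
1/(a - 18923) = 1/(4897 - 18923) = 1/(-14026) = -1/14026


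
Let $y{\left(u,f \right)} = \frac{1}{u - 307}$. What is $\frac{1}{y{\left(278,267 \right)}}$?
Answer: $-29$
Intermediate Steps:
$y{\left(u,f \right)} = \frac{1}{-307 + u}$
$\frac{1}{y{\left(278,267 \right)}} = \frac{1}{\frac{1}{-307 + 278}} = \frac{1}{\frac{1}{-29}} = \frac{1}{- \frac{1}{29}} = -29$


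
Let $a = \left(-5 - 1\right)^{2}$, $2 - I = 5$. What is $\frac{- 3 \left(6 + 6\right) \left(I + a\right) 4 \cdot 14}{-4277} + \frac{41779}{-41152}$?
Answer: $\frac{365581639}{25143872} \approx 14.54$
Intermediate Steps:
$I = -3$ ($I = 2 - 5 = -3$)
$a = 36$ ($a = \left(-6\right)^{2} = 36$)
$\frac{- 3 \left(6 + 6\right) \left(I + a\right) 4 \cdot 14}{-4277} + \frac{41779}{-41152} = \frac{- 3 \left(6 + 6\right) \left(-3 + 36\right) 4 \cdot 14}{-4277} + \frac{41779}{-41152} = \left(-3\right) 12 \cdot 33 \cdot 4 \cdot 14 \left(- \frac{1}{4277}\right) + 41779 \left(- \frac{1}{41152}\right) = \left(-36\right) 33 \cdot 4 \cdot 14 \left(- \frac{1}{4277}\right) - \frac{41779}{41152} = \left(-1188\right) 4 \cdot 14 \left(- \frac{1}{4277}\right) - \frac{41779}{41152} = \left(-4752\right) 14 \left(- \frac{1}{4277}\right) - \frac{41779}{41152} = \left(-66528\right) \left(- \frac{1}{4277}\right) - \frac{41779}{41152} = \frac{9504}{611} - \frac{41779}{41152} = \frac{365581639}{25143872}$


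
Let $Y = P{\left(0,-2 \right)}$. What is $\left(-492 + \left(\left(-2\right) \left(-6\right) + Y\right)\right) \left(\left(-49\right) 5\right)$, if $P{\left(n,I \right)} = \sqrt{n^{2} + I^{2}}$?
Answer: $117110$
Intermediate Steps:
$P{\left(n,I \right)} = \sqrt{I^{2} + n^{2}}$
$Y = 2$ ($Y = \sqrt{\left(-2\right)^{2} + 0^{2}} = \sqrt{4 + 0} = \sqrt{4} = 2$)
$\left(-492 + \left(\left(-2\right) \left(-6\right) + Y\right)\right) \left(\left(-49\right) 5\right) = \left(-492 + \left(\left(-2\right) \left(-6\right) + 2\right)\right) \left(\left(-49\right) 5\right) = \left(-492 + \left(12 + 2\right)\right) \left(-245\right) = \left(-492 + 14\right) \left(-245\right) = \left(-478\right) \left(-245\right) = 117110$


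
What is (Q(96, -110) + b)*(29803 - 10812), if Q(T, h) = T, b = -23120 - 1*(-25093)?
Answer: 39292379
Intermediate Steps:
b = 1973 (b = -23120 + 25093 = 1973)
(Q(96, -110) + b)*(29803 - 10812) = (96 + 1973)*(29803 - 10812) = 2069*18991 = 39292379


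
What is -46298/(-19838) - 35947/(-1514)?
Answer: 55943697/2145338 ≈ 26.077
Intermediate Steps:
-46298/(-19838) - 35947/(-1514) = -46298*(-1/19838) - 35947*(-1/1514) = 3307/1417 + 35947/1514 = 55943697/2145338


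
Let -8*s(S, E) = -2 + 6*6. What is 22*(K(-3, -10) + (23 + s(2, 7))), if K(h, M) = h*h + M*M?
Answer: 5621/2 ≈ 2810.5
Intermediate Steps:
K(h, M) = M² + h² (K(h, M) = h² + M² = M² + h²)
s(S, E) = -17/4 (s(S, E) = -(-2 + 6*6)/8 = -(-2 + 36)/8 = -⅛*34 = -17/4)
22*(K(-3, -10) + (23 + s(2, 7))) = 22*(((-10)² + (-3)²) + (23 - 17/4)) = 22*((100 + 9) + 75/4) = 22*(109 + 75/4) = 22*(511/4) = 5621/2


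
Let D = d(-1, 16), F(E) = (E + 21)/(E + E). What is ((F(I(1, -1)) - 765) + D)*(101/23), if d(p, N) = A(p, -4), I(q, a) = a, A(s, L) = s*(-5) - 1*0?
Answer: -77770/23 ≈ -3381.3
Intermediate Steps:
A(s, L) = -5*s (A(s, L) = -5*s + 0 = -5*s)
d(p, N) = -5*p
F(E) = (21 + E)/(2*E) (F(E) = (21 + E)/((2*E)) = (21 + E)*(1/(2*E)) = (21 + E)/(2*E))
D = 5 (D = -5*(-1) = 5)
((F(I(1, -1)) - 765) + D)*(101/23) = (((1/2)*(21 - 1)/(-1) - 765) + 5)*(101/23) = (((1/2)*(-1)*20 - 765) + 5)*(101*(1/23)) = ((-10 - 765) + 5)*(101/23) = (-775 + 5)*(101/23) = -770*101/23 = -77770/23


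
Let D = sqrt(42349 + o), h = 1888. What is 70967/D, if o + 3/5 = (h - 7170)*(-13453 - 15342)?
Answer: 70967*sqrt(950859615)/380343846 ≈ 5.7536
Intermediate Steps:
o = 760475947/5 (o = -3/5 + (1888 - 7170)*(-13453 - 15342) = -3/5 - 5282*(-28795) = -3/5 + 152095190 = 760475947/5 ≈ 1.5210e+8)
D = 2*sqrt(950859615)/5 (D = sqrt(42349 + 760475947/5) = sqrt(760687692/5) = 2*sqrt(950859615)/5 ≈ 12334.)
70967/D = 70967/((2*sqrt(950859615)/5)) = 70967*(sqrt(950859615)/380343846) = 70967*sqrt(950859615)/380343846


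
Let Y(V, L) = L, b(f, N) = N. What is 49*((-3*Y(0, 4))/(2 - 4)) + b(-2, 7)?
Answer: 301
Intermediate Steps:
49*((-3*Y(0, 4))/(2 - 4)) + b(-2, 7) = 49*((-3*4)/(2 - 4)) + 7 = 49*(-12/(-2)) + 7 = 49*(-12*(-½)) + 7 = 49*6 + 7 = 294 + 7 = 301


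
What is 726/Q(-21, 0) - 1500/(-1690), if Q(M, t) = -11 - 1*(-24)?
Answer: 9588/169 ≈ 56.734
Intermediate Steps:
Q(M, t) = 13 (Q(M, t) = -11 + 24 = 13)
726/Q(-21, 0) - 1500/(-1690) = 726/13 - 1500/(-1690) = 726*(1/13) - 1500*(-1/1690) = 726/13 + 150/169 = 9588/169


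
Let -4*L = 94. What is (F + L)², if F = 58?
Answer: 4761/4 ≈ 1190.3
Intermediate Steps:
L = -47/2 (L = -¼*94 = -47/2 ≈ -23.500)
(F + L)² = (58 - 47/2)² = (69/2)² = 4761/4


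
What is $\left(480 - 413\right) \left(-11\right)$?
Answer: $-737$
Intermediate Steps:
$\left(480 - 413\right) \left(-11\right) = 67 \left(-11\right) = -737$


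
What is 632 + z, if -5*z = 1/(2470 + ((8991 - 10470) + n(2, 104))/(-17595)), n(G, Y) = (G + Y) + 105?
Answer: 27467296657/43460918 ≈ 632.00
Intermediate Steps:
n(G, Y) = 105 + G + Y
z = -3519/43460918 (z = -1/(5*(2470 + ((8991 - 10470) + (105 + 2 + 104))/(-17595))) = -1/(5*(2470 + (-1479 + 211)*(-1/17595))) = -1/(5*(2470 - 1268*(-1/17595))) = -1/(5*(2470 + 1268/17595)) = -1/(5*43460918/17595) = -⅕*17595/43460918 = -3519/43460918 ≈ -8.0969e-5)
632 + z = 632 - 3519/43460918 = 27467296657/43460918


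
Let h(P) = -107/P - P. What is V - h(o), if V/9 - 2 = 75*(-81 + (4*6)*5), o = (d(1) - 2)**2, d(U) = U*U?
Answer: 26451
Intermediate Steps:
d(U) = U**2
o = 1 (o = (1**2 - 2)**2 = (1 - 2)**2 = (-1)**2 = 1)
V = 26343 (V = 18 + 9*(75*(-81 + (4*6)*5)) = 18 + 9*(75*(-81 + 24*5)) = 18 + 9*(75*(-81 + 120)) = 18 + 9*(75*39) = 18 + 9*2925 = 18 + 26325 = 26343)
h(P) = -P - 107/P
V - h(o) = 26343 - (-1*1 - 107/1) = 26343 - (-1 - 107*1) = 26343 - (-1 - 107) = 26343 - 1*(-108) = 26343 + 108 = 26451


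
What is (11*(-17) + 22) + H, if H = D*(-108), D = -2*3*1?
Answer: 483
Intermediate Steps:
D = -6 (D = -6*1 = -6)
H = 648 (H = -6*(-108) = 648)
(11*(-17) + 22) + H = (11*(-17) + 22) + 648 = (-187 + 22) + 648 = -165 + 648 = 483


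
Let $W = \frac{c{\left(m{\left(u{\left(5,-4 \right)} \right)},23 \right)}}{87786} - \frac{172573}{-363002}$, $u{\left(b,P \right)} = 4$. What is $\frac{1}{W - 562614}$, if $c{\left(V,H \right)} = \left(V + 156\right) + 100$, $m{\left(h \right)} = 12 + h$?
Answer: $- \frac{15933246786}{8964260083143643} \approx -1.7774 \cdot 10^{-6}$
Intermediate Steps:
$c{\left(V,H \right)} = 256 + V$ ($c{\left(V,H \right)} = \left(156 + V\right) + 100 = 256 + V$)
$W = \frac{7624114961}{15933246786}$ ($W = \frac{256 + \left(12 + 4\right)}{87786} - \frac{172573}{-363002} = \left(256 + 16\right) \frac{1}{87786} - - \frac{172573}{363002} = 272 \cdot \frac{1}{87786} + \frac{172573}{363002} = \frac{136}{43893} + \frac{172573}{363002} = \frac{7624114961}{15933246786} \approx 0.4785$)
$\frac{1}{W - 562614} = \frac{1}{\frac{7624114961}{15933246786} - 562614} = \frac{1}{- \frac{8964260083143643}{15933246786}} = - \frac{15933246786}{8964260083143643}$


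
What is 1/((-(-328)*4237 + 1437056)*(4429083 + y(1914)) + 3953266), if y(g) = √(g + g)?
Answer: 6260050172501/78376456309165298449630706 - 1413396*√957/39188228154582649224815353 ≈ 7.9870e-14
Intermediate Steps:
y(g) = √2*√g (y(g) = √(2*g) = √2*√g)
1/((-(-328)*4237 + 1437056)*(4429083 + y(1914)) + 3953266) = 1/((-(-328)*4237 + 1437056)*(4429083 + √2*√1914) + 3953266) = 1/((-328*(-4237) + 1437056)*(4429083 + 2*√957) + 3953266) = 1/((1389736 + 1437056)*(4429083 + 2*√957) + 3953266) = 1/(2826792*(4429083 + 2*√957) + 3953266) = 1/((12520096391736 + 5653584*√957) + 3953266) = 1/(12520100345002 + 5653584*√957)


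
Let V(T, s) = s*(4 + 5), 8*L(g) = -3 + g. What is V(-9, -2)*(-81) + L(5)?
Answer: 5833/4 ≈ 1458.3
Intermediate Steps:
L(g) = -3/8 + g/8 (L(g) = (-3 + g)/8 = -3/8 + g/8)
V(T, s) = 9*s (V(T, s) = s*9 = 9*s)
V(-9, -2)*(-81) + L(5) = (9*(-2))*(-81) + (-3/8 + (1/8)*5) = -18*(-81) + (-3/8 + 5/8) = 1458 + 1/4 = 5833/4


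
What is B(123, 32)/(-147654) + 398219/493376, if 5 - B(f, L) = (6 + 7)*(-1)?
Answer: 251238237/311320256 ≈ 0.80701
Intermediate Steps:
B(f, L) = 18 (B(f, L) = 5 - (6 + 7)*(-1) = 5 - 13*(-1) = 5 - 1*(-13) = 5 + 13 = 18)
B(123, 32)/(-147654) + 398219/493376 = 18/(-147654) + 398219/493376 = 18*(-1/147654) + 398219*(1/493376) = -1/8203 + 398219/493376 = 251238237/311320256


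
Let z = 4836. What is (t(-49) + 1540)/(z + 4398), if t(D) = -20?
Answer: 40/243 ≈ 0.16461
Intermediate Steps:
(t(-49) + 1540)/(z + 4398) = (-20 + 1540)/(4836 + 4398) = 1520/9234 = 1520*(1/9234) = 40/243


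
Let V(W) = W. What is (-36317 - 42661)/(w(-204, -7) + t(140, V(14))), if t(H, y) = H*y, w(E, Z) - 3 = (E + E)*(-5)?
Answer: -78978/4003 ≈ -19.730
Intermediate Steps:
w(E, Z) = 3 - 10*E (w(E, Z) = 3 + (E + E)*(-5) = 3 + (2*E)*(-5) = 3 - 10*E)
(-36317 - 42661)/(w(-204, -7) + t(140, V(14))) = (-36317 - 42661)/((3 - 10*(-204)) + 140*14) = -78978/((3 + 2040) + 1960) = -78978/(2043 + 1960) = -78978/4003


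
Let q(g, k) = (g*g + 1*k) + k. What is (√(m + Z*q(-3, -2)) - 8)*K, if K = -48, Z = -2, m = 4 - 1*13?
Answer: 384 - 48*I*√19 ≈ 384.0 - 209.23*I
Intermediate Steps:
m = -9 (m = 4 - 13 = -9)
q(g, k) = g² + 2*k (q(g, k) = (g² + k) + k = (k + g²) + k = g² + 2*k)
(√(m + Z*q(-3, -2)) - 8)*K = (√(-9 - 2*((-3)² + 2*(-2))) - 8)*(-48) = (√(-9 - 2*(9 - 4)) - 8)*(-48) = (√(-9 - 2*5) - 8)*(-48) = (√(-9 - 10) - 8)*(-48) = (√(-19) - 8)*(-48) = (I*√19 - 8)*(-48) = (-8 + I*√19)*(-48) = 384 - 48*I*√19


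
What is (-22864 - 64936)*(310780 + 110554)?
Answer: -36993125200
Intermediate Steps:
(-22864 - 64936)*(310780 + 110554) = -87800*421334 = -36993125200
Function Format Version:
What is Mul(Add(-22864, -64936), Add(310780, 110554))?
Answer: -36993125200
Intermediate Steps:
Mul(Add(-22864, -64936), Add(310780, 110554)) = Mul(-87800, 421334) = -36993125200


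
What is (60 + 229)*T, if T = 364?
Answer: 105196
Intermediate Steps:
(60 + 229)*T = (60 + 229)*364 = 289*364 = 105196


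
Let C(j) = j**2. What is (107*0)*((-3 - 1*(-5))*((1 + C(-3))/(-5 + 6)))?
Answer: 0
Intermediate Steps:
(107*0)*((-3 - 1*(-5))*((1 + C(-3))/(-5 + 6))) = (107*0)*((-3 - 1*(-5))*((1 + (-3)**2)/(-5 + 6))) = 0*((-3 + 5)*((1 + 9)/1)) = 0*(2*(10*1)) = 0*(2*10) = 0*20 = 0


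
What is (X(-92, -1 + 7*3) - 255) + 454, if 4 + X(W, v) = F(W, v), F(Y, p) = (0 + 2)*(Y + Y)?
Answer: -173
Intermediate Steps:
F(Y, p) = 4*Y (F(Y, p) = 2*(2*Y) = 4*Y)
X(W, v) = -4 + 4*W
(X(-92, -1 + 7*3) - 255) + 454 = ((-4 + 4*(-92)) - 255) + 454 = ((-4 - 368) - 255) + 454 = (-372 - 255) + 454 = -627 + 454 = -173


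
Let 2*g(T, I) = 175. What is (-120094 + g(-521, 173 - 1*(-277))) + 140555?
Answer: 41097/2 ≈ 20549.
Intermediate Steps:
g(T, I) = 175/2 (g(T, I) = (½)*175 = 175/2)
(-120094 + g(-521, 173 - 1*(-277))) + 140555 = (-120094 + 175/2) + 140555 = -240013/2 + 140555 = 41097/2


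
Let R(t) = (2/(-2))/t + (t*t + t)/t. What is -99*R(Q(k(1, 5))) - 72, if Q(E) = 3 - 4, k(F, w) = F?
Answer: -171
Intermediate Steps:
Q(E) = -1
R(t) = -1/t + (t + t**2)/t (R(t) = (2*(-1/2))/t + (t**2 + t)/t = -1/t + (t + t**2)/t)
-99*R(Q(k(1, 5))) - 72 = -99*(1 - 1 - 1/(-1)) - 72 = -99*(1 - 1 - 1*(-1)) - 72 = -99*(1 - 1 + 1) - 72 = -99*1 - 72 = -99 - 72 = -171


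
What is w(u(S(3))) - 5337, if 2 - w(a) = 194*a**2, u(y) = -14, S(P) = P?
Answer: -43359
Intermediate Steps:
w(a) = 2 - 194*a**2
w(u(S(3))) - 5337 = (2 - 194*(-14)**2) - 5337 = (2 - 194*196) - 5337 = (2 - 38024) - 5337 = -38022 - 5337 = -43359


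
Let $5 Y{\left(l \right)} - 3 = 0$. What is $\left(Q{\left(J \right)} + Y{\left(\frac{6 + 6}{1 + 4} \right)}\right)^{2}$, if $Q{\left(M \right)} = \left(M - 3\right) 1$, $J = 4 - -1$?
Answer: $\frac{169}{25} \approx 6.76$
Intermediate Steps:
$Y{\left(l \right)} = \frac{3}{5}$ ($Y{\left(l \right)} = \frac{3}{5} + \frac{1}{5} \cdot 0 = \frac{3}{5} + 0 = \frac{3}{5}$)
$J = 5$ ($J = 4 + 1 = 5$)
$Q{\left(M \right)} = -3 + M$ ($Q{\left(M \right)} = \left(-3 + M\right) 1 = -3 + M$)
$\left(Q{\left(J \right)} + Y{\left(\frac{6 + 6}{1 + 4} \right)}\right)^{2} = \left(\left(-3 + 5\right) + \frac{3}{5}\right)^{2} = \left(2 + \frac{3}{5}\right)^{2} = \left(\frac{13}{5}\right)^{2} = \frac{169}{25}$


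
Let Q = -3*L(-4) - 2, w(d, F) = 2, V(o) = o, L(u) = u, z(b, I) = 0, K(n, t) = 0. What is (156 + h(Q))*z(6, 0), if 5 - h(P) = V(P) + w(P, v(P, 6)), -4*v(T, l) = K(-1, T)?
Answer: 0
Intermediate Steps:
v(T, l) = 0 (v(T, l) = -¼*0 = 0)
Q = 10 (Q = -3*(-4) - 2 = 12 - 2 = 10)
h(P) = 3 - P (h(P) = 5 - (P + 2) = 5 - (2 + P) = 5 + (-2 - P) = 3 - P)
(156 + h(Q))*z(6, 0) = (156 + (3 - 1*10))*0 = (156 + (3 - 10))*0 = (156 - 7)*0 = 149*0 = 0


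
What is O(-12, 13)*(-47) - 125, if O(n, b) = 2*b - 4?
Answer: -1159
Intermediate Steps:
O(n, b) = -4 + 2*b
O(-12, 13)*(-47) - 125 = (-4 + 2*13)*(-47) - 125 = (-4 + 26)*(-47) - 125 = 22*(-47) - 125 = -1034 - 125 = -1159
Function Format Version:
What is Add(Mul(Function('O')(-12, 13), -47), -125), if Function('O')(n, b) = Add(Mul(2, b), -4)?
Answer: -1159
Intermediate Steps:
Function('O')(n, b) = Add(-4, Mul(2, b))
Add(Mul(Function('O')(-12, 13), -47), -125) = Add(Mul(Add(-4, Mul(2, 13)), -47), -125) = Add(Mul(Add(-4, 26), -47), -125) = Add(Mul(22, -47), -125) = Add(-1034, -125) = -1159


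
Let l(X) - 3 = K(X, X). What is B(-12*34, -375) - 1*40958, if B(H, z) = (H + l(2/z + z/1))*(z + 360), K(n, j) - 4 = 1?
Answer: -34958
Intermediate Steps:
K(n, j) = 5 (K(n, j) = 4 + 1 = 5)
l(X) = 8 (l(X) = 3 + 5 = 8)
B(H, z) = (8 + H)*(360 + z) (B(H, z) = (H + 8)*(z + 360) = (8 + H)*(360 + z))
B(-12*34, -375) - 1*40958 = (2880 + 8*(-375) + 360*(-12*34) - 12*34*(-375)) - 1*40958 = (2880 - 3000 + 360*(-408) - 408*(-375)) - 40958 = (2880 - 3000 - 146880 + 153000) - 40958 = 6000 - 40958 = -34958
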